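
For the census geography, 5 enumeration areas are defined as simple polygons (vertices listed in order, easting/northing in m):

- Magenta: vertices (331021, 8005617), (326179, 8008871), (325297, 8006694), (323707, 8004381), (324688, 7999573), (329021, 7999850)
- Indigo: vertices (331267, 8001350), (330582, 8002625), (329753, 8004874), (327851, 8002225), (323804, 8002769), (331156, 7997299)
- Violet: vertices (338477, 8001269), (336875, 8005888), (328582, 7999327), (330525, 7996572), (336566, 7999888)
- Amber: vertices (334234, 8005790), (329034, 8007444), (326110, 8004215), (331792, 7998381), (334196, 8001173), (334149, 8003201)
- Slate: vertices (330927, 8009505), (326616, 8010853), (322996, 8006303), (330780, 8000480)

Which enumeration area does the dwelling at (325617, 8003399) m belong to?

Magenta

Cast a ray rightward from (325617, 8003399). For each polygon, the edges (by vertex number in listed order) whose endpoints lie on opposite sides of northing = 8003399, where each meets that height, and whether that is right or left of the point:
Magenta: 4–5 at easting≈323907.4 (left), 6–1 at easting≈330251.8 (right) → 1 crossing.
Indigo: 2–3 at easting≈330296.7 (right), 3–4 at easting≈328693.9 (right) → 2 crossings.
Violet: 1–2 at easting≈337738.3 (right), 2–3 at easting≈333728.9 (right) → 2 crossings.
Amber: 3–4 at easting≈326904.7 (right), 6–1 at easting≈334155.5 (right) → 2 crossings.
Slate: 3–4 at easting≈326878.0 (right), 4–1 at easting≈330827.5 (right) → 2 crossings.
Only Magenta has an odd count, so the point is inside Magenta.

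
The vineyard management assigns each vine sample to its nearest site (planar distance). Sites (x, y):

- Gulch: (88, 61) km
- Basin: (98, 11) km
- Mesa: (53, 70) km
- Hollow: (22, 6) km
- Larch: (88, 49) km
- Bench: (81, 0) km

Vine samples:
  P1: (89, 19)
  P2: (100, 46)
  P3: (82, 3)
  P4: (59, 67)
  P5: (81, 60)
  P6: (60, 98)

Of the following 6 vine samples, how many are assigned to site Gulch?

1

P1 → Basin
P2 → Larch
P3 → Bench
P4 → Mesa
P5 → Gulch
P6 → Mesa
1 of the 6 goes to Gulch.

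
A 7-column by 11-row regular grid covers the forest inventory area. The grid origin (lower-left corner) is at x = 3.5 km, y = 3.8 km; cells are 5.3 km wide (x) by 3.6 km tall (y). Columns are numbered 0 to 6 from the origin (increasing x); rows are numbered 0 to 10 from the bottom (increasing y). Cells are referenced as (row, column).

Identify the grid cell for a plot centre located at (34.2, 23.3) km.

(5, 5)

Column index: ⌊(34.2 − 3.5) / 5.3⌋ = ⌊5.792⌋ = 5
Row offset from origin: ⌊(23.3 − 3.8) / 3.6⌋ = ⌊5.417⌋ = 5 → row 5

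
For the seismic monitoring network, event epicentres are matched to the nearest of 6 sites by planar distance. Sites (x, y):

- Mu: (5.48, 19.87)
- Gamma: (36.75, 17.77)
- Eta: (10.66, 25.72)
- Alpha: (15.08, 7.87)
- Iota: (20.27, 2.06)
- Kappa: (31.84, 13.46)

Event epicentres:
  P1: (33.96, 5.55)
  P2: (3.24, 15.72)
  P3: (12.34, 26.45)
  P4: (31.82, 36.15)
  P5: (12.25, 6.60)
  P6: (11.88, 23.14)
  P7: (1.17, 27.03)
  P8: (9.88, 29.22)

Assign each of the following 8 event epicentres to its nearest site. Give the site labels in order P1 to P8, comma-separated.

Kappa, Mu, Eta, Gamma, Alpha, Eta, Mu, Eta

P1 → Kappa (d²=67.06)
P2 → Mu (d²=22.24)
P3 → Eta (d²=3.36)
P4 → Gamma (d²=362.13)
P5 → Alpha (d²=9.62)
P6 → Eta (d²=8.14)
P7 → Mu (d²=69.84)
P8 → Eta (d²=12.86)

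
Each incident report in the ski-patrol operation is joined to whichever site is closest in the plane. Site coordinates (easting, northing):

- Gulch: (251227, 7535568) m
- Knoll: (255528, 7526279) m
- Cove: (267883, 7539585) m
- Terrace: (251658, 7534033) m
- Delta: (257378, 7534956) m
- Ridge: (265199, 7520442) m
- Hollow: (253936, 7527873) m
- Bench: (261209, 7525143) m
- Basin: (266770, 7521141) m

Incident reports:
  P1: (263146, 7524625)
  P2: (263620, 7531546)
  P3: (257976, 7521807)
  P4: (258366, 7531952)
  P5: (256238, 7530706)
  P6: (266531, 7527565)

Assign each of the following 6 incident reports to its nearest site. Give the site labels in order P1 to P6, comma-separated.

P1 → Bench (d²=4020293.00)
P2 → Bench (d²=46811330.00)
P3 → Bench (d²=21581185.00)
P4 → Delta (d²=10000160.00)
P5 → Hollow (d²=13325093.00)
P6 → Bench (d²=34189768.00)

Bench, Bench, Bench, Delta, Hollow, Bench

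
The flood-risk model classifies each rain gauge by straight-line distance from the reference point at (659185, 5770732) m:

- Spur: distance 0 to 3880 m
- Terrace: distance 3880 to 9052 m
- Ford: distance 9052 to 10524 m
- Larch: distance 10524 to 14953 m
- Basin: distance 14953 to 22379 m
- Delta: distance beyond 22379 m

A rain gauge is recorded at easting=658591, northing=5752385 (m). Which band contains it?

Basin

Distance = √((658591−659185)² + (5752385−5770732)²) = √(352836.000 + 336612409.000) = 18356.613 m.
14953 ≤ 18356.613 < 22379 → Basin.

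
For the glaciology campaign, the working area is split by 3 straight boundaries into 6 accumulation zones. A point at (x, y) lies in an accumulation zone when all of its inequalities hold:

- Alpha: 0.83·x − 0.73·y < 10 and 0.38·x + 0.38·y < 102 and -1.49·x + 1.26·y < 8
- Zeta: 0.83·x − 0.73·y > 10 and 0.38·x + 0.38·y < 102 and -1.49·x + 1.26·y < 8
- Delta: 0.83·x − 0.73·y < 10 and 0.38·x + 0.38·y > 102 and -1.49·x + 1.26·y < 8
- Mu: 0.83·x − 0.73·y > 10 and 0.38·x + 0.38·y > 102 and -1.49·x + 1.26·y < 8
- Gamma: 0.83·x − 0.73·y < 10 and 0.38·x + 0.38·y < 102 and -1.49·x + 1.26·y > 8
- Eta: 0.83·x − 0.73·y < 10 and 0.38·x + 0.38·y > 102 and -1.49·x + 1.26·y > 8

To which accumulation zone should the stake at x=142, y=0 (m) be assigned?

Zeta

0.83·142 − 0.73·0 = 117.860, which is > 10
0.38·142 + 0.38·0 = 53.960, which is < 102
-1.49·142 + 1.26·0 = -211.580, which is < 8
This sign pattern matches Zeta.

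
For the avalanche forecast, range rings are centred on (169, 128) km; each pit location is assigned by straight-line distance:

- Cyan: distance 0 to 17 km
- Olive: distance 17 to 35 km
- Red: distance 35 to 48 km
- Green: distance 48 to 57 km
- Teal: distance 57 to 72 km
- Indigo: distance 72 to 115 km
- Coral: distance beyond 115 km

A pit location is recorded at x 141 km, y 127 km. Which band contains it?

Olive

Distance = √((141−169)² + (127−128)²) = √(784.000 + 1.000) = 28.018 km.
17 ≤ 28.018 < 35 → Olive.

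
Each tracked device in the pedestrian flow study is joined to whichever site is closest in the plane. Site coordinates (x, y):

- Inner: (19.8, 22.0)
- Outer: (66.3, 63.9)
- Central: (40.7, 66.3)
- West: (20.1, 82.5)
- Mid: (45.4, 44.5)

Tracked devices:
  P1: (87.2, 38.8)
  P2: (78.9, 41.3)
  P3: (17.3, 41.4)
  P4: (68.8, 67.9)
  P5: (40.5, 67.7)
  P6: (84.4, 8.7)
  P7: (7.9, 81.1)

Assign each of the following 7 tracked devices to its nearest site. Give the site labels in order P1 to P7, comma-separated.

P1 → Outer (d²=1066.82)
P2 → Outer (d²=669.52)
P3 → Inner (d²=382.61)
P4 → Outer (d²=22.25)
P5 → Central (d²=2.00)
P6 → Mid (d²=2802.64)
P7 → West (d²=150.80)

Outer, Outer, Inner, Outer, Central, Mid, West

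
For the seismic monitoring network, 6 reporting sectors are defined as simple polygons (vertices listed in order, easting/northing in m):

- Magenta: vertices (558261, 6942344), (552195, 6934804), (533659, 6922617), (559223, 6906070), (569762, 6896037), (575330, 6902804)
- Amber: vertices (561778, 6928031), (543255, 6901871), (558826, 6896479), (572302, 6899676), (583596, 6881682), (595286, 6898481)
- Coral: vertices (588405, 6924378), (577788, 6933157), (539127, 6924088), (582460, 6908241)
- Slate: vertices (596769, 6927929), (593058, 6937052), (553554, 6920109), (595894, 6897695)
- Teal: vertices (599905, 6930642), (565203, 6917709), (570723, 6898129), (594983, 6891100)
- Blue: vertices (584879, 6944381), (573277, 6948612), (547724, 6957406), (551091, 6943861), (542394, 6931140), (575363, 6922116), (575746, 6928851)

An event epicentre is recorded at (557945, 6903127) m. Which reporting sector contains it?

Cast a ray rightward from (557945, 6903127). For each polygon, the edges (by vertex number in listed order) whose endpoints lie on opposite sides of northing = 6903127, where each meets that height, and whether that is right or left of the point:
Magenta: 4–5 at easting≈562314.4 (right), 6–1 at easting≈575190.6 (right) → 2 crossings.
Amber: 1–2 at easting≈544144.3 (left), 6–1 at easting≈590017.7 (right) → 1 crossing.
Coral: no edge straddles that height → 0 crossings.
Slate: 3–4 at easting≈585633.0 (right), 4–1 at easting≈596051.2 (right) → 2 crossings.
Teal: 2–3 at easting≈569314.0 (right), 4–1 at easting≈596480.1 (right) → 2 crossings.
Blue: no edge straddles that height → 0 crossings.
Only Amber has an odd count, so the point is inside Amber.

Amber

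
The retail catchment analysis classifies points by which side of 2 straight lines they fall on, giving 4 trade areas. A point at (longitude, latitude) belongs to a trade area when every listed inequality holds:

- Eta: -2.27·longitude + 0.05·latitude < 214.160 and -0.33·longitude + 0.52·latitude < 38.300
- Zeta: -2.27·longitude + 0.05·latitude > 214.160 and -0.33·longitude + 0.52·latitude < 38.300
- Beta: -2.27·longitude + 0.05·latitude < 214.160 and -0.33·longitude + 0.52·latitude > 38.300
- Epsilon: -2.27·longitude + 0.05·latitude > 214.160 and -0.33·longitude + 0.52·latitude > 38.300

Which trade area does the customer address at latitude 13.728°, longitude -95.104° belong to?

Epsilon

-2.27·-95.104 + 0.05·13.728 = 216.572, which is > 214.160
-0.33·-95.104 + 0.52·13.728 = 38.523, which is > 38.300
This sign pattern matches Epsilon.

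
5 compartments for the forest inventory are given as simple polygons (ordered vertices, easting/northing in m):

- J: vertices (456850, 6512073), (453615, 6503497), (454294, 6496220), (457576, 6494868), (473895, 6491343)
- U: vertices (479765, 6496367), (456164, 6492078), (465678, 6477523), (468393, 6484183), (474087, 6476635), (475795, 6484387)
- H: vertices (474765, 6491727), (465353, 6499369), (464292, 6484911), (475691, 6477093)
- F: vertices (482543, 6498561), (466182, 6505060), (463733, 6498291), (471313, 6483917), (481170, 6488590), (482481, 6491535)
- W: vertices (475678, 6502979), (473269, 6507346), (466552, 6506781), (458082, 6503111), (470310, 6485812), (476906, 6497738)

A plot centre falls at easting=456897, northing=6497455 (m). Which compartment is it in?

Cast a ray rightward from (456897, 6497455). For each polygon, the edges (by vertex number in listed order) whose endpoints lie on opposite sides of northing = 6497455, where each meets that height, and whether that is right or left of the point:
J: 2–3 at easting≈454178.8 (left), 5–1 at easting≈468869.5 (right) → 1 crossing.
U: no edge straddles that height → 0 crossings.
H: 1–2 at easting≈467710.3 (right), 2–3 at easting≈465212.5 (right) → 2 crossings.
F: 3–4 at easting≈464173.9 (right), 6–1 at easting≈482533.2 (right) → 2 crossings.
W: 4–5 at easting≈462080.0 (right), 5–6 at easting≈476749.5 (right) → 2 crossings.
Only J has an odd count, so the point is inside J.

J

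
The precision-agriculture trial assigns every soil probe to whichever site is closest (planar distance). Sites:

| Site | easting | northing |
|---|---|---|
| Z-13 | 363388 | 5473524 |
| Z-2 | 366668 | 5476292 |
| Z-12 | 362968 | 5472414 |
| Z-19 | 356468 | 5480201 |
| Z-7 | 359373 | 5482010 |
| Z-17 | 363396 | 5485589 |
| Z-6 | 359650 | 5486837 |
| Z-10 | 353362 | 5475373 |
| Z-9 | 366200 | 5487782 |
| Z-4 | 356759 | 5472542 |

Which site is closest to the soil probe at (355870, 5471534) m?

Squared distances to each site:
Z-13: 60480424.000; Z-2: 139235368.000; Z-12: 51156004.000; Z-19: 75474493.000; Z-7: 122017585.000; Z-17: 254183701.000; Z-6: 248470209.000; Z-10: 21027985.000; Z-9: 370706404.000; Z-4: 1806385.000.
Minimum at Z-4.

Z-4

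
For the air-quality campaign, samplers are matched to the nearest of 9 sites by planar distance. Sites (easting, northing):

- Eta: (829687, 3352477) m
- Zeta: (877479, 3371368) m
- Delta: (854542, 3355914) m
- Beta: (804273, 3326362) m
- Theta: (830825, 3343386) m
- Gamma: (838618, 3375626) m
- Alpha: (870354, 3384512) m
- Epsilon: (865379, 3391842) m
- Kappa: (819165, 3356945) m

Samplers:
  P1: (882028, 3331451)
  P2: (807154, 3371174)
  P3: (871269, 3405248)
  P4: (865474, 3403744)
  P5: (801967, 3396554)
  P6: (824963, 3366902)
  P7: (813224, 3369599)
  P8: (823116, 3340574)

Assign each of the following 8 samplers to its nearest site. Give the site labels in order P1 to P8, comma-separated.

P1 → Delta (d²=1353918565.00)
P2 → Kappa (d²=346728562.00)
P3 → Epsilon (d²=214412936.00)
P4 → Epsilon (d²=141666629.00)
P5 → Gamma (d²=1781276985.00)
P6 → Kappa (d²=132758653.00)
P7 → Kappa (d²=195419197.00)
P8 → Theta (d²=67336025.00)

Delta, Kappa, Epsilon, Epsilon, Gamma, Kappa, Kappa, Theta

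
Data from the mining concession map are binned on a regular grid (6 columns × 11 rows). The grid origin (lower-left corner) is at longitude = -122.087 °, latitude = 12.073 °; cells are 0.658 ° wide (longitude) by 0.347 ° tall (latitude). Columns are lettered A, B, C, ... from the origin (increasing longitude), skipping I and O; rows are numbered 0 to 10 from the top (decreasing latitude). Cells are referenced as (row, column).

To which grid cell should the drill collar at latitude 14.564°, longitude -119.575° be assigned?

Column index: ⌊(-119.575 − -122.087) / 0.658⌋ = ⌊3.818⌋ = 3 → column D
Row offset from origin: ⌊(14.564 − 12.073) / 0.347⌋ = ⌊7.179⌋ = 7 → row 3 (counted from top)

(3, D)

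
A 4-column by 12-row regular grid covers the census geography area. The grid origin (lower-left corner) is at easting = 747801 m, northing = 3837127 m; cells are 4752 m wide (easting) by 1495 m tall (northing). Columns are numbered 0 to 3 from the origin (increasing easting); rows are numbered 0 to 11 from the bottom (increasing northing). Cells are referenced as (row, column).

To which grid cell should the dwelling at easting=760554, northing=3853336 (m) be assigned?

Column index: ⌊(760554 − 747801) / 4752⌋ = ⌊2.684⌋ = 2
Row offset from origin: ⌊(3853336 − 3837127) / 1495⌋ = ⌊10.842⌋ = 10 → row 10

(10, 2)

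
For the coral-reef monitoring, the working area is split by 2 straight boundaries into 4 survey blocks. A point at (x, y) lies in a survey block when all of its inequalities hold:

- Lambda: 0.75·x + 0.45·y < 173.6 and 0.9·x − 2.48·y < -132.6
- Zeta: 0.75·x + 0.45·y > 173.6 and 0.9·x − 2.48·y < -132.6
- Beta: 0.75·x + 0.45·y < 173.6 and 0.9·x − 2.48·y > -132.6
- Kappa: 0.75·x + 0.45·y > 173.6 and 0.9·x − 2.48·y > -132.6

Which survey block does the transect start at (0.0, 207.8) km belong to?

Lambda

0.75·0.0 + 0.45·207.8 = 93.510, which is < 173.6
0.9·0.0 − 2.48·207.8 = -515.344, which is < -132.6
This sign pattern matches Lambda.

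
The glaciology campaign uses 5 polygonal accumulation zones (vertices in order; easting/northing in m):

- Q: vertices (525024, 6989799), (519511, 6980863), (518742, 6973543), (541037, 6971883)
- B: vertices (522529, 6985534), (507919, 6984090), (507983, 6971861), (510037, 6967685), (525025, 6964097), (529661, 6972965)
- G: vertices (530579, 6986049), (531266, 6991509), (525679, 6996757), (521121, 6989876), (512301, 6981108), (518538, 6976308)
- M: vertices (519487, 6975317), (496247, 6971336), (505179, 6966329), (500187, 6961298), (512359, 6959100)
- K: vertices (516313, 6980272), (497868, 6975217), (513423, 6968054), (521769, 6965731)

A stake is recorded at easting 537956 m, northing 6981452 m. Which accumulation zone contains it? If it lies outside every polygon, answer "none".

none

Cast a ray rightward from (537956, 6981452). For each polygon, the edges (by vertex number in listed order) whose endpoints lie on opposite sides of northing = 6981452, where each meets that height, and whether that is right or left of the point:
Q: 1–2 at easting≈519874.4 (left), 4–1 at easting≈532484.4 (left) → 0 crossings.
B: 2–3 at easting≈507932.8 (left), 6–1 at easting≈524845.2 (left) → 0 crossings.
G: 4–5 at easting≈512647.0 (left), 6–1 at easting≈524896.6 (left) → 0 crossings.
M: no edge straddles that height → 0 crossings.
K: no edge straddles that height → 0 crossings.
All counts are even, so the point lies outside every listed polygon.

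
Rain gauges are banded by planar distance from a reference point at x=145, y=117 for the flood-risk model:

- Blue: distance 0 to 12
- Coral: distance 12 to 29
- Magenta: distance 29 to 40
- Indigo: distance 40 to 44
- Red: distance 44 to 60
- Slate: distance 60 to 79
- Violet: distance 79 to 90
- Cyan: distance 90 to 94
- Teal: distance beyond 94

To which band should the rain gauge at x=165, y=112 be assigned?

Distance = √((165−145)² + (112−117)²) = √(400.000 + 25.000) = 20.616.
12 ≤ 20.616 < 29 → Coral.

Coral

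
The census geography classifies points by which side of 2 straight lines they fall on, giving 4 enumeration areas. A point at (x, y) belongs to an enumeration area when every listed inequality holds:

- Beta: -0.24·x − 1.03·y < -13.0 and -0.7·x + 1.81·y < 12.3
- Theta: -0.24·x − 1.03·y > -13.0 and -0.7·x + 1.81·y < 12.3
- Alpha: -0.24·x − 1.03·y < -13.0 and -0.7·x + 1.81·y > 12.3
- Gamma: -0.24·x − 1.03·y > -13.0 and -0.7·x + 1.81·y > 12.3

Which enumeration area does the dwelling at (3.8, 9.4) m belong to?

-0.24·3.8 − 1.03·9.4 = -10.594, which is > -13.0
-0.7·3.8 + 1.81·9.4 = 14.354, which is > 12.3
This sign pattern matches Gamma.

Gamma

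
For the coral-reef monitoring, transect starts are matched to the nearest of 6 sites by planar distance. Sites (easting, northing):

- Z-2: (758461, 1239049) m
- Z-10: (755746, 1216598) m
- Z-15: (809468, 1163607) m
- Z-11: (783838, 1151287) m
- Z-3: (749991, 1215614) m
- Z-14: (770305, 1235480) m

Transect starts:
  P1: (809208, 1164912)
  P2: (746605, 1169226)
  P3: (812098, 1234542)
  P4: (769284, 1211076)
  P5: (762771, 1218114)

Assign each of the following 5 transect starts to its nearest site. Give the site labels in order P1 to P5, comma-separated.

Z-15, Z-11, Z-14, Z-10, Z-10

P1 → Z-15 (d²=1770625.00)
P2 → Z-11 (d²=1708104010.00)
P3 → Z-14 (d²=1747534693.00)
P4 → Z-10 (d²=213769928.00)
P5 → Z-10 (d²=51648881.00)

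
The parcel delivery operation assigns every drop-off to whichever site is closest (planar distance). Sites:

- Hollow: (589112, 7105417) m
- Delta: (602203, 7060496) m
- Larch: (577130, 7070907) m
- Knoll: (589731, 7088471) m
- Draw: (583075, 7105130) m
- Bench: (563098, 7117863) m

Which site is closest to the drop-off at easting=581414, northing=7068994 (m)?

Squared distances to each site:
Hollow: 1385894133.000; Delta: 504398525.000; Larch: 22012225.000; Knoll: 448526018.000; Draw: 1308569417.000; Bench: 2723655017.000.
Minimum at Larch.

Larch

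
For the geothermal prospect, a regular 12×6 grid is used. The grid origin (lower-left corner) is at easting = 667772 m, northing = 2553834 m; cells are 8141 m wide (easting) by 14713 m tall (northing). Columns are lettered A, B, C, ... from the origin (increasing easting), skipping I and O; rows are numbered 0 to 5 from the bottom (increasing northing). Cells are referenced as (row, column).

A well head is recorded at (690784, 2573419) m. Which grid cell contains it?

Column index: ⌊(690784 − 667772) / 8141⌋ = ⌊2.827⌋ = 2 → column C
Row offset from origin: ⌊(2573419 − 2553834) / 14713⌋ = ⌊1.331⌋ = 1 → row 1

(1, C)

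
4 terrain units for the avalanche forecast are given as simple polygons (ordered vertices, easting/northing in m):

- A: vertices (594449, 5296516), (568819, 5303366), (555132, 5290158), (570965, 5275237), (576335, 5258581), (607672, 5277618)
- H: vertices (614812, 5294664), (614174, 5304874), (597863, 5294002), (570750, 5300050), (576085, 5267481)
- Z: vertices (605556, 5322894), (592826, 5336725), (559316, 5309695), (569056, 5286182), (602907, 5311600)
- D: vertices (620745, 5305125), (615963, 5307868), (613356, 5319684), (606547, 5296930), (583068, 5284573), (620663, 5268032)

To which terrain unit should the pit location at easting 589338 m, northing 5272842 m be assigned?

A

Cast a ray rightward from (589338, 5272842). For each polygon, the edges (by vertex number in listed order) whose endpoints lie on opposite sides of northing = 5272842, where each meets that height, and whether that is right or left of the point:
A: 4–5 at easting≈571737.2 (left), 5–6 at easting≈599810.2 (right) → 1 crossing.
H: 4–5 at easting≈575206.8 (left), 5–1 at easting≈583722.7 (left) → 0 crossings.
Z: no edge straddles that height → 0 crossings.
D: 5–6 at easting≈609730.7 (right), 6–1 at easting≈620673.6 (right) → 2 crossings.
Only A has an odd count, so the point is inside A.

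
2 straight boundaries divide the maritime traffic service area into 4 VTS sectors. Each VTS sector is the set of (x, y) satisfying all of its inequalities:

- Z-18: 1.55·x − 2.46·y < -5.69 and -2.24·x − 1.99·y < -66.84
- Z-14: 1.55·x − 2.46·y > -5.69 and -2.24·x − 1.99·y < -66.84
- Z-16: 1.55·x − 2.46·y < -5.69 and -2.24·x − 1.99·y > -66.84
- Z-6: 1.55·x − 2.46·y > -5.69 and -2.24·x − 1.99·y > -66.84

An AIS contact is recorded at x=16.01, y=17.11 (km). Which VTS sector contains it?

1.55·16.01 − 2.46·17.11 = -17.275, which is < -5.69
-2.24·16.01 − 1.99·17.11 = -69.911, which is < -66.84
This sign pattern matches Z-18.

Z-18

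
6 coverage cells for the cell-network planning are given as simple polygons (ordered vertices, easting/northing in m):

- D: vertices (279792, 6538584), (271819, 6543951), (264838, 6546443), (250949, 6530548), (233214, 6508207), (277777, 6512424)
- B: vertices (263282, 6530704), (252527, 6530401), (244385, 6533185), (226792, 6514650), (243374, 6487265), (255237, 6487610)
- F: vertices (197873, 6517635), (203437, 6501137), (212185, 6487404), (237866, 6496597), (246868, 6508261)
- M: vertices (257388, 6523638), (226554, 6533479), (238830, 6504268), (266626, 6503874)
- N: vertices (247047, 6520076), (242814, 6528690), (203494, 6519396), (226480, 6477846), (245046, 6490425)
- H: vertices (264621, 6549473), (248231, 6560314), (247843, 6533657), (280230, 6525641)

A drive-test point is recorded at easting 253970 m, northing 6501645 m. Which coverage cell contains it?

B

Cast a ray rightward from (253970, 6501645). For each polygon, the edges (by vertex number in listed order) whose endpoints lie on opposite sides of northing = 6501645, where each meets that height, and whether that is right or left of the point:
D: no edge straddles that height → 0 crossings.
B: 4–5 at easting≈234666.7 (left), 6–1 at easting≈257857.1 (right) → 1 crossing.
F: 1–2 at easting≈203265.7 (left), 4–5 at easting≈241761.9 (left) → 0 crossings.
M: no edge straddles that height → 0 crossings.
N: 3–4 at easting≈213314.1 (left), 5–1 at easting≈245803.2 (left) → 0 crossings.
H: no edge straddles that height → 0 crossings.
Only B has an odd count, so the point is inside B.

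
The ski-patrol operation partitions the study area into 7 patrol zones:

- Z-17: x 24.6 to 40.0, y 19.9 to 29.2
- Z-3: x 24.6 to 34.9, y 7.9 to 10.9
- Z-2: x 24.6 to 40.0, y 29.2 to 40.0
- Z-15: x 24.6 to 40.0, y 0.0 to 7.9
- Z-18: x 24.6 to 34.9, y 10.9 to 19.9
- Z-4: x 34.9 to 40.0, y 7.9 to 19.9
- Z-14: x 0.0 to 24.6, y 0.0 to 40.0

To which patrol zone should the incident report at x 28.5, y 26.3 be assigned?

Z-17

The point has x = 28.5 and y = 26.3.
Only Z-17 satisfies 24.6 ≤ x ≤ 40.0 and 19.9 ≤ y ≤ 29.2.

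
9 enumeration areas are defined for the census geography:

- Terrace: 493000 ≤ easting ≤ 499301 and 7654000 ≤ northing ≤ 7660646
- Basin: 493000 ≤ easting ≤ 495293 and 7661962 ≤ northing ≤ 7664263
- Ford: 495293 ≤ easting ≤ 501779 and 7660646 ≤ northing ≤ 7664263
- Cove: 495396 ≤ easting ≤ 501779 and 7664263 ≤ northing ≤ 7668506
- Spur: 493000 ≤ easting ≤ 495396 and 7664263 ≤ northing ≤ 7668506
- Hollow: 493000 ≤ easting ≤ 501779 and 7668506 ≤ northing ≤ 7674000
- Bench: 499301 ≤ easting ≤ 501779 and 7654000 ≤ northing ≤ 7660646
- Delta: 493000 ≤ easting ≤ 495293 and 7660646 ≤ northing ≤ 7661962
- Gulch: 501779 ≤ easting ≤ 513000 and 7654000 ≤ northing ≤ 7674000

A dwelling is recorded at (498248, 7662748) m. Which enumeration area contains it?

The point has easting = 498248 and northing = 7662748.
Only Ford satisfies 495293 ≤ easting ≤ 501779 and 7660646 ≤ northing ≤ 7664263.

Ford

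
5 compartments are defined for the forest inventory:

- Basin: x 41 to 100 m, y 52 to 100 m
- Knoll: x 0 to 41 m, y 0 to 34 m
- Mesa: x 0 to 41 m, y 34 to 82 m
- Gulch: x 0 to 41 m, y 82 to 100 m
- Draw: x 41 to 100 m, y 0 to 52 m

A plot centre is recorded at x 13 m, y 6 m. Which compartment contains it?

The point has x = 13 and y = 6.
Only Knoll satisfies 0 ≤ x ≤ 41 and 0 ≤ y ≤ 34.

Knoll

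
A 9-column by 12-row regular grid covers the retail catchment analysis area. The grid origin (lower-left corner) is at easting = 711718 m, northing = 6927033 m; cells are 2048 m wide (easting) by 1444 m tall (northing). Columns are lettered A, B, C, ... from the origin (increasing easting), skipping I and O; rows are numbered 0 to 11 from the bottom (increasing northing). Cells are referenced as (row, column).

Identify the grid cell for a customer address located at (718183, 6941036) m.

(9, D)

Column index: ⌊(718183 − 711718) / 2048⌋ = ⌊3.157⌋ = 3 → column D
Row offset from origin: ⌊(6941036 − 6927033) / 1444⌋ = ⌊9.697⌋ = 9 → row 9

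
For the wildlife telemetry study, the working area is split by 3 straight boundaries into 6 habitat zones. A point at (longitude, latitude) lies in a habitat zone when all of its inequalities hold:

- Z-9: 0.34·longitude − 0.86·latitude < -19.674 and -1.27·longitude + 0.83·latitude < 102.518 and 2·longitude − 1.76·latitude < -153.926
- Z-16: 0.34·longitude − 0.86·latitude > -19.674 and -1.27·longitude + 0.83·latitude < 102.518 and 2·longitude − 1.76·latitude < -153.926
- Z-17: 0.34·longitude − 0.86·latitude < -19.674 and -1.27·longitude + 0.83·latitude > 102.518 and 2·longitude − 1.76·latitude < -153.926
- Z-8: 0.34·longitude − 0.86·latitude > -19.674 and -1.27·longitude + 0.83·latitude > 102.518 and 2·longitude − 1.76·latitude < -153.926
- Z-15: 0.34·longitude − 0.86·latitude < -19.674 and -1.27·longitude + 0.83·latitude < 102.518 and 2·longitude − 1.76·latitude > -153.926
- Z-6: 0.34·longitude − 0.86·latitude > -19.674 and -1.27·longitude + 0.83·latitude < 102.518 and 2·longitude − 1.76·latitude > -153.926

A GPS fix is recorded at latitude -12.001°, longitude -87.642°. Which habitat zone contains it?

Z-16

0.34·-87.642 − 0.86·-12.001 = -19.477, which is > -19.674
-1.27·-87.642 + 0.83·-12.001 = 101.345, which is < 102.518
2·-87.642 − 1.76·-12.001 = -154.162, which is < -153.926
This sign pattern matches Z-16.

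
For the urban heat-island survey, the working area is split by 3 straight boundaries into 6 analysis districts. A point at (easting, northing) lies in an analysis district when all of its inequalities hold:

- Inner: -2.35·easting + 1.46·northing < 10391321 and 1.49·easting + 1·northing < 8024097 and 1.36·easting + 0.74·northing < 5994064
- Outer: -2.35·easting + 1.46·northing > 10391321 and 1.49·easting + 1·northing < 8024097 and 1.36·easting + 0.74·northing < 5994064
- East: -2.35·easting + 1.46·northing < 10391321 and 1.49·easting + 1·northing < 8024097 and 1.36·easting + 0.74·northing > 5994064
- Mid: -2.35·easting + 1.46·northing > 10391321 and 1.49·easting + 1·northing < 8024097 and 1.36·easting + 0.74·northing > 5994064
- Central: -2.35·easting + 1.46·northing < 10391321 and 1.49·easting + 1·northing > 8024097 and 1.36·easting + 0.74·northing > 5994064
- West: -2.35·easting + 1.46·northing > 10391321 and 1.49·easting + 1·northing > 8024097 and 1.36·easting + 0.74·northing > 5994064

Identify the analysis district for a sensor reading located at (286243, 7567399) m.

Inner

-2.35·286243 + 1.46·7567399 = 10375731.490, which is < 10391321
1.49·286243 + 1·7567399 = 7993901.070, which is < 8024097
1.36·286243 + 0.74·7567399 = 5989165.740, which is < 5994064
This sign pattern matches Inner.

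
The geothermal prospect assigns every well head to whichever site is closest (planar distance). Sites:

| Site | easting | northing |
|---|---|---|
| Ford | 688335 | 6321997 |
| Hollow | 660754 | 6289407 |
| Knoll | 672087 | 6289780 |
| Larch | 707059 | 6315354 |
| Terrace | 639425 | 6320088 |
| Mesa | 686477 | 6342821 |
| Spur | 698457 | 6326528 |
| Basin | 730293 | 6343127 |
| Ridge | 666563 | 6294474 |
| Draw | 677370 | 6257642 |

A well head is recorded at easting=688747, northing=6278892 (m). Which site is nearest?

Knoll

Squared distances to each site:
Ford: 1858210769.000; Hollow: 894173274.000; Knoll: 396104144.000; Larch: 1664806788.000; Terrace: 4129770100.000; Mesa: 4092069941.000; Spur: 2363472596.000; Basin: 5852205341.000; Ridge: 734928580.000; Draw: 580998629.000.
Minimum at Knoll.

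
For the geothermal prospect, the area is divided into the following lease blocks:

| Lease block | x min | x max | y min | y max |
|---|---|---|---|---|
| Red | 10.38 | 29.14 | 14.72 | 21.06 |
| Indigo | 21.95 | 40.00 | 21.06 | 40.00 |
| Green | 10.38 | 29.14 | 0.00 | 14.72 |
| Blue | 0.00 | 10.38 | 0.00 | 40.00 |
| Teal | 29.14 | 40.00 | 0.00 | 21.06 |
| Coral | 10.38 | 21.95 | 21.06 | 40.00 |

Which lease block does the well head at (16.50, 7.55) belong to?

Green

The point has x = 16.50 and y = 7.55.
Only Green satisfies 10.38 ≤ x ≤ 29.14 and 0.00 ≤ y ≤ 14.72.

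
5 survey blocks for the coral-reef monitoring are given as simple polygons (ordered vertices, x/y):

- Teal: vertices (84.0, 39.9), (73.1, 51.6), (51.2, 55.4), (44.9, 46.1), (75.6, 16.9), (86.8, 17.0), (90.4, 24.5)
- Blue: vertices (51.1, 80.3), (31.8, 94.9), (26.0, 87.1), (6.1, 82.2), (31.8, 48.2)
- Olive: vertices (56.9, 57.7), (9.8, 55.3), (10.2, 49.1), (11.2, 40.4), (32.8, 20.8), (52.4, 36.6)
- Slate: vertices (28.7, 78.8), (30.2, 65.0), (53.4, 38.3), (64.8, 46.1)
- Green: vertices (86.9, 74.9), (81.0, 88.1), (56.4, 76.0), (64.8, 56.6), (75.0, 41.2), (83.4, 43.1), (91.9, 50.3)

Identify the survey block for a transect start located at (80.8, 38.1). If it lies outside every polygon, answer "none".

Teal

Cast a ray rightward from (80.8, 38.1). For each polygon, the edges (by vertex number in listed order) whose endpoints lie on opposite sides of y = 38.1, where each meets that height, and whether that is right or left of the point:
Teal: 4–5 at x≈53.31 (left), 7–1 at x≈84.75 (right) → 1 crossing.
Blue: no edge straddles that height → 0 crossings.
Olive: 4–5 at x≈13.73 (left), 6–1 at x≈52.72 (left) → 0 crossings.
Slate: no edge straddles that height → 0 crossings.
Green: no edge straddles that height → 0 crossings.
Only Teal has an odd count, so the point is inside Teal.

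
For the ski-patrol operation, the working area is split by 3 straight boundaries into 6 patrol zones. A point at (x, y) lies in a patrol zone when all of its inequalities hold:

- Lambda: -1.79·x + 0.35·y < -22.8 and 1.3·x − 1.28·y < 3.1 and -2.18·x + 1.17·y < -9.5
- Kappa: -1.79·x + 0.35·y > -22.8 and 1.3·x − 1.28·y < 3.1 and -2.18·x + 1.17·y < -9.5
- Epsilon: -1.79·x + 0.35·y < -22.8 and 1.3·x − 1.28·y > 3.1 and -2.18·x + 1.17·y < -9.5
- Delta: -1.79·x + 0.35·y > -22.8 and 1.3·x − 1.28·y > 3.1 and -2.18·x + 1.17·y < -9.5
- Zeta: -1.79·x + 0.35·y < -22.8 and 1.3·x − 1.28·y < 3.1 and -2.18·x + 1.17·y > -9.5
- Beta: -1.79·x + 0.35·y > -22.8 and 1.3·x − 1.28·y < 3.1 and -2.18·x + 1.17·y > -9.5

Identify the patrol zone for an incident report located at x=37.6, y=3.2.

-1.79·37.6 + 0.35·3.2 = -66.184, which is < -22.8
1.3·37.6 − 1.28·3.2 = 44.784, which is > 3.1
-2.18·37.6 + 1.17·3.2 = -78.224, which is < -9.5
This sign pattern matches Epsilon.

Epsilon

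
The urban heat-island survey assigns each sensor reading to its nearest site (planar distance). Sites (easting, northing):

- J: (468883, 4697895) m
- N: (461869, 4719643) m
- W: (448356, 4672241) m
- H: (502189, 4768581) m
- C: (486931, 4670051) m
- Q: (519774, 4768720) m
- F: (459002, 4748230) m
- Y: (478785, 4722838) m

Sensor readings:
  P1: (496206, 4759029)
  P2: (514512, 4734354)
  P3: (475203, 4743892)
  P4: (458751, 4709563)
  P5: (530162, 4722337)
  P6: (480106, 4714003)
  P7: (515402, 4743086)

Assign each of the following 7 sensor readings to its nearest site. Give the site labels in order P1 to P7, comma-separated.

H, Q, F, N, Q, Y, Q

P1 → H (d²=127036993.00)
P2 → Q (d²=1208710600.00)
P3 → F (d²=281290645.00)
P4 → N (d²=111328324.00)
P5 → Q (d²=2259293233.00)
P6 → Y (d²=79802266.00)
P7 → Q (d²=676216340.00)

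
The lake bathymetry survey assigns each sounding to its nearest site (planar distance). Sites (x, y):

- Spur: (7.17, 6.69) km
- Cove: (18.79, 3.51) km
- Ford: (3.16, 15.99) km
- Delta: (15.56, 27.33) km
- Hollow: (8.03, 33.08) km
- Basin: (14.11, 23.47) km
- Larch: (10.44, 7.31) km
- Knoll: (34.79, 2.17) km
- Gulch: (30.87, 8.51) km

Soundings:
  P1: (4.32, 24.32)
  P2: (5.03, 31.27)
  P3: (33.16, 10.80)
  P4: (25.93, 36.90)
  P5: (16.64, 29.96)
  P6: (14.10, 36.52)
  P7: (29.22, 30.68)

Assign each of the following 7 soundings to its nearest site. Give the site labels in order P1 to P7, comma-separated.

Ford, Hollow, Gulch, Delta, Delta, Hollow, Delta

P1 → Ford (d²=70.73)
P2 → Hollow (d²=12.28)
P3 → Gulch (d²=10.49)
P4 → Delta (d²=199.12)
P5 → Delta (d²=8.08)
P6 → Hollow (d²=48.68)
P7 → Delta (d²=197.82)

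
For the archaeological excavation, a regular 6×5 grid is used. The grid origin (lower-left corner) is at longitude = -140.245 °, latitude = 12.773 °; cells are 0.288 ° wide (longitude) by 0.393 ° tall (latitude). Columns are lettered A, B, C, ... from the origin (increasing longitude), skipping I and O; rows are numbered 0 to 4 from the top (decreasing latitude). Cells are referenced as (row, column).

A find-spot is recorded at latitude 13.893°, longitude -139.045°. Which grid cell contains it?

Column index: ⌊(-139.045 − -140.245) / 0.288⌋ = ⌊4.167⌋ = 4 → column E
Row offset from origin: ⌊(13.893 − 12.773) / 0.393⌋ = ⌊2.850⌋ = 2 → row 2 (counted from top)

(2, E)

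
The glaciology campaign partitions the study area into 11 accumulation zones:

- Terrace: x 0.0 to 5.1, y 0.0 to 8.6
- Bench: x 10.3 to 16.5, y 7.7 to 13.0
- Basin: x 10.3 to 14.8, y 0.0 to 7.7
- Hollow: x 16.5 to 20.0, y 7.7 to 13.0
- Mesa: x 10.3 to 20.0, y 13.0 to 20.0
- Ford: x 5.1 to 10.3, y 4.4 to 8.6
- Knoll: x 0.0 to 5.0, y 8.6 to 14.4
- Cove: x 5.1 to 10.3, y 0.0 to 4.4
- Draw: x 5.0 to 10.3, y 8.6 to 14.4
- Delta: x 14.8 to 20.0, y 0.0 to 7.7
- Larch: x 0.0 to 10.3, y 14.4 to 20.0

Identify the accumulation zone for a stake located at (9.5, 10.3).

Draw

The point has x = 9.5 and y = 10.3.
Only Draw satisfies 5.0 ≤ x ≤ 10.3 and 8.6 ≤ y ≤ 14.4.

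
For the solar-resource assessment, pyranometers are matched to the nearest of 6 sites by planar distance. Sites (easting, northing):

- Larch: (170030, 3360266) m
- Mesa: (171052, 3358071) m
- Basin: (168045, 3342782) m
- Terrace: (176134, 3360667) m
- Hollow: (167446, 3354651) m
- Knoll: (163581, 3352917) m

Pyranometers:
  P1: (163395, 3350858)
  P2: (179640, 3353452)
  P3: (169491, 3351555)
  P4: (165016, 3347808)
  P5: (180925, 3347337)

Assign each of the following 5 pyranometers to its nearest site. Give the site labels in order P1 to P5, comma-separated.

Knoll, Terrace, Hollow, Knoll, Basin

P1 → Knoll (d²=4274077.00)
P2 → Terrace (d²=64348261.00)
P3 → Hollow (d²=13767241.00)
P4 → Knoll (d²=28161106.00)
P5 → Basin (d²=186642425.00)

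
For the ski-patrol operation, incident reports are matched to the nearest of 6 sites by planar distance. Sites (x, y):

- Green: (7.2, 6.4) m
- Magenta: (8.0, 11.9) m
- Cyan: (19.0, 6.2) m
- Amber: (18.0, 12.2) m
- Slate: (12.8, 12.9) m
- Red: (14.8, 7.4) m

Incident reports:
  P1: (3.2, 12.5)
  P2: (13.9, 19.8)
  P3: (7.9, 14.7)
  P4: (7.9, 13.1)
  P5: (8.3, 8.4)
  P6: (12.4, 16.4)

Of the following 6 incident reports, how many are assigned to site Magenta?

3

P1 → Magenta
P2 → Slate
P3 → Magenta
P4 → Magenta
P5 → Green
P6 → Slate
3 of the 6 go to Magenta.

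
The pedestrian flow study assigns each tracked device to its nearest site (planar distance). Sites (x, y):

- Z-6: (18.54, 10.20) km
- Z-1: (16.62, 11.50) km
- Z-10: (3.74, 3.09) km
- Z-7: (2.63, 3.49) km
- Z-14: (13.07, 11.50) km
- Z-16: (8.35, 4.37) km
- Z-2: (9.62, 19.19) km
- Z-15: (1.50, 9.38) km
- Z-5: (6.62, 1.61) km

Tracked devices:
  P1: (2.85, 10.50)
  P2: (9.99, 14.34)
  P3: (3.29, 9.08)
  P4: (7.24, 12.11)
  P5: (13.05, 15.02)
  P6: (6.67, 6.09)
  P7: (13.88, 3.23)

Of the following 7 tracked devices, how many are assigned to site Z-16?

P1 → Z-15
P2 → Z-14
P3 → Z-15
P4 → Z-14
P5 → Z-14
P6 → Z-16
P7 → Z-16
2 of the 7 go to Z-16.

2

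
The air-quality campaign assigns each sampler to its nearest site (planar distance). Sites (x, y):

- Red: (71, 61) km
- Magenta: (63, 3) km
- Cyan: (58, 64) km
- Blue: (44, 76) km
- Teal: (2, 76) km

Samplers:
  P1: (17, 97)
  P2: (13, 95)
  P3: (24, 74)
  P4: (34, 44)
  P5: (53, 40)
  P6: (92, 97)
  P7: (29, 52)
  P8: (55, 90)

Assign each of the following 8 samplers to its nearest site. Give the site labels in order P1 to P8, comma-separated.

P1 → Teal (d²=666.00)
P2 → Teal (d²=482.00)
P3 → Blue (d²=404.00)
P4 → Cyan (d²=976.00)
P5 → Cyan (d²=601.00)
P6 → Red (d²=1737.00)
P7 → Blue (d²=801.00)
P8 → Blue (d²=317.00)

Teal, Teal, Blue, Cyan, Cyan, Red, Blue, Blue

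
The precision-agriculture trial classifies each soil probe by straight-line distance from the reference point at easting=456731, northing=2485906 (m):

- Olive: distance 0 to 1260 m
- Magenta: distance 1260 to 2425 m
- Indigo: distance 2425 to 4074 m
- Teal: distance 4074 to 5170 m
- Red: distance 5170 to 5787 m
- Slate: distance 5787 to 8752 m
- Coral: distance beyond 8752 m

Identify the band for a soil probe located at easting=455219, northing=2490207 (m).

Teal

Distance = √((455219−456731)² + (2490207−2485906)²) = √(2286144.000 + 18498601.000) = 4559.029 m.
4074 ≤ 4559.029 < 5170 → Teal.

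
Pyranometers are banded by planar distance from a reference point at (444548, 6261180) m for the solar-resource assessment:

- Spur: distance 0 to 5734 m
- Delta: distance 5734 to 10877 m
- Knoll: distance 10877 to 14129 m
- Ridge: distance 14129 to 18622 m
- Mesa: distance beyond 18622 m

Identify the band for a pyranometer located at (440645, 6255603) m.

Delta

Distance = √((440645−444548)² + (6255603−6261180)²) = √(15233409.000 + 31102929.000) = 6807.080 m.
5734 ≤ 6807.080 < 10877 → Delta.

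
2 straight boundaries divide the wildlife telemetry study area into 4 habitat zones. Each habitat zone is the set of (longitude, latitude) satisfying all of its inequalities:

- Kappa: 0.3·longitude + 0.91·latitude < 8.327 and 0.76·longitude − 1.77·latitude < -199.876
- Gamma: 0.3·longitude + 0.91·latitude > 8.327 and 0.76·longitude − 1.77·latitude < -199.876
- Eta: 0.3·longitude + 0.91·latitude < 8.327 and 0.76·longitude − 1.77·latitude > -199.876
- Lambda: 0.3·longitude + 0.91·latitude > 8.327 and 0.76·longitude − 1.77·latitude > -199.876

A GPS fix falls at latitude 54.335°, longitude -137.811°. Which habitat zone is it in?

0.3·-137.811 + 0.91·54.335 = 8.102, which is < 8.327
0.76·-137.811 − 1.77·54.335 = -200.909, which is < -199.876
This sign pattern matches Kappa.

Kappa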